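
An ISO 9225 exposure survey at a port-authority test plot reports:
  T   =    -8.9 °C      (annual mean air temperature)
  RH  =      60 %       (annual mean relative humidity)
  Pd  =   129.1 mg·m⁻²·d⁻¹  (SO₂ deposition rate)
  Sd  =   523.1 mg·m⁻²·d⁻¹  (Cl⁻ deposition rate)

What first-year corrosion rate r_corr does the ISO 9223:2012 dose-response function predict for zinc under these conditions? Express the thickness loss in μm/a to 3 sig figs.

r_corr = 1.31 μm/a

zinc: f(T) = +0.038·(T−10) [T≤10 °C] = -0.7182
  sulphur-dioxide contribution → 0.8436 μm/a
  chloride contribution → 0.4705 μm/a
  total first-year rate 1.314 μm/a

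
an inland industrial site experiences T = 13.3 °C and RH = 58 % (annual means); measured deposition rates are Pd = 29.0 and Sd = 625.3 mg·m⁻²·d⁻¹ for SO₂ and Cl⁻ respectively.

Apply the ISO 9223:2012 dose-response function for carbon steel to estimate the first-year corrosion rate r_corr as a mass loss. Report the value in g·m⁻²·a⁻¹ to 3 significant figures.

r_corr = 714 g·m⁻²·a⁻¹

carbon steel: temperature factor f = -0.054·(3.3) = -0.1782
  sulphur-dioxide contribution → 27.22 μm/a
  chloride contribution → 63.75 μm/a
  total first-year rate 90.96 μm/a
Convert to mass loss: 90.96 μm/a × 7.85 g/cm³ = 714.1 g·m⁻²·a⁻¹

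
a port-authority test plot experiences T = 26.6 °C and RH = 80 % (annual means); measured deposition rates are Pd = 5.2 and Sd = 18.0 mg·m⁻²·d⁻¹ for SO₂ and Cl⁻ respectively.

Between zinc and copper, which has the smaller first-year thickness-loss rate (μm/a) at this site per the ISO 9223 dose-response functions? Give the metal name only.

zinc: temperature factor f = -0.071·(16.6) = -1.1786
  Pd branch = 0.0129·Pd^0.44·e^(0.046·RH+f) = 0.3251 μm/a
  Cl⁻ term: 0.0175·18.0^0.57·exp(0.008·80+0.085·26.6) = 1.654
  sum: 0.3251 + 1.654 → r_corr = 1.979 μm/a
copper: T>10 °C ⇒ hinge -0.080·(26.6−10) = -1.3280
  SO₂ term: 0.0053·5.2^0.26·exp(0.059·80-1.3280) = 0.2419
  Cl⁻ term: 0.01025·18.0^0.27·exp(0.036·80+0.049·26.6) = 1.467
  r_corr = 0.2419 + 1.467 = 1.709 μm/a
Ordering by μm/a: zinc (1.98) > copper (1.71)

copper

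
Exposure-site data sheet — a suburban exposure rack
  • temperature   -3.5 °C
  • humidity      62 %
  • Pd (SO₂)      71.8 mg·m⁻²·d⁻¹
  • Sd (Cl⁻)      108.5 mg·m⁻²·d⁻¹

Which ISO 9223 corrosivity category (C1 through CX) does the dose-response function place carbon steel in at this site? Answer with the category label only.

carbon steel: temperature factor f = +0.150·(-13.5) = -2.0250
  sulphur-dioxide contribution → 7.451 μm/a
  chloride contribution → 12.54 μm/a
  total first-year rate 19.99 μm/a
ISO 9223 Table 2 (carbon steel): 1.3 < 20 ≤ 25 μm/a ⇒ C2

C2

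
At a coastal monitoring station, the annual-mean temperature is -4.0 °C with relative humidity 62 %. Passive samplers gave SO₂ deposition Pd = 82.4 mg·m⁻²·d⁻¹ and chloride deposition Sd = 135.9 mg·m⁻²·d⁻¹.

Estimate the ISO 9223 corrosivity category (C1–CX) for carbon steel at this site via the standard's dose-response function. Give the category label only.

carbon steel: f(T) = +0.150·(T−10) [T≤10 °C] = -2.1000
  sulphur-dioxide contribution → 7.426 μm/a
  chloride contribution → 14.13 μm/a
  ⇒ r_corr(carbon steel) = 21.56 μm/a
ISO 9223 Table 2 (carbon steel): 1.3 < 21.6 ≤ 25 μm/a ⇒ C2

C2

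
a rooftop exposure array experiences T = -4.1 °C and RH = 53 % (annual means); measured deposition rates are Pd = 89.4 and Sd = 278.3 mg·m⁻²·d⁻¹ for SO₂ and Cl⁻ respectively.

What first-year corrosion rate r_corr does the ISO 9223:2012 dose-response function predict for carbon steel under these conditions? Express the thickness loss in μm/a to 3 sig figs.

carbon steel: T≤10 °C ⇒ hinge +0.150·(-4.1−10) = -2.1150
  sulphur-dioxide contribution → 6.375 μm/a
  chloride contribution → 16.31 μm/a
  ⇒ r_corr(carbon steel) = 22.69 μm/a

r_corr = 22.7 μm/a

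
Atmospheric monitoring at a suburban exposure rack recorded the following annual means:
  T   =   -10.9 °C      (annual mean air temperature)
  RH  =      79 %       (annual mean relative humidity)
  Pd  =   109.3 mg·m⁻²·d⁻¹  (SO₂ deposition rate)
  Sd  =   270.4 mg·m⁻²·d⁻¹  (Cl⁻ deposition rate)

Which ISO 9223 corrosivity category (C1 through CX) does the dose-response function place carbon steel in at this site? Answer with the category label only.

C3

carbon steel: temperature factor f = +0.150·(-20.9) = -3.1350
  SO₂ term: 1.77·109.3^0.52·exp(0.02·79-3.1350) = 4.293
  Cl⁻ term: 0.102·270.4^0.62·exp(0.033·79+0.04·-10.9) = 28.79
  sum: 4.293 + 28.79 → r_corr = 33.09 μm/a
33.1 μm/a falls in (25, 50] for carbon steel → category C3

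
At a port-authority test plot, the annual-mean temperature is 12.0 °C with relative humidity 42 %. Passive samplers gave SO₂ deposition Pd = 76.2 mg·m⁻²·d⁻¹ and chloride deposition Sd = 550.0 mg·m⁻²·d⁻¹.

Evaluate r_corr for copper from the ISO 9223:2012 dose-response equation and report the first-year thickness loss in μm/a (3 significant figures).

copper: T>10 °C ⇒ hinge -0.080·(12.0−10) = -0.1600
  sulphur-dioxide contribution → 0.1661 μm/a
  chloride contribution → 0.4599 μm/a
  total first-year rate 0.6259 μm/a

r_corr = 0.626 μm/a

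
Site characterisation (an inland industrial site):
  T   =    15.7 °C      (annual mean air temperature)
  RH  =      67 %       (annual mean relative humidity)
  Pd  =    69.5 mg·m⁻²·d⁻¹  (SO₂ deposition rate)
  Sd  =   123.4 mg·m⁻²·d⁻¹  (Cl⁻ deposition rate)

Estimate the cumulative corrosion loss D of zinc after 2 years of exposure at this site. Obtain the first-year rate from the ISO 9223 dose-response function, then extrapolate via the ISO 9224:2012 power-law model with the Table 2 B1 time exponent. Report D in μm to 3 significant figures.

D(2) = 5.24 μm

zinc: T>10 °C ⇒ hinge -0.071·(15.7−10) = -0.4047
  sulphur-dioxide contribution → 1.213 μm/a
  chloride contribution → 1.768 μm/a
  total first-year rate 2.981 μm/a
Long-term exponent b (ISO 9224 Table 2, B1) = 0.813
  D(2) = 2.981 × 2^0.813 = 2.981 × 1.757 = 5.237 μm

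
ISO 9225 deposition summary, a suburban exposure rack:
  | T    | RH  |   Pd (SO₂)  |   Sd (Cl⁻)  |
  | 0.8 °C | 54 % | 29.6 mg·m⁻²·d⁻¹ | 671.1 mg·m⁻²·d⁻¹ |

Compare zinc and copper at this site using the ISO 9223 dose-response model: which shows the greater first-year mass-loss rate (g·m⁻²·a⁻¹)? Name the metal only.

zinc: f(T) = +0.038·(T−10) [T≤10 °C] = -0.3496
  SO₂ term: 0.0129·29.6^0.44·exp(0.046·54-0.3496) = 0.4841
  Cl⁻ term: 0.0175·671.1^0.57·exp(0.008·54+0.085·0.8) = 1.179
  r_corr = 0.4841 + 1.179 = 1.663 μm/a
  mass loss = 1.663 μm/a × 7.14 g/cm³ = 11.87 g·m⁻²·a⁻¹
copper: temperature factor f = +0.126·(-9.2) = -1.1592
  Pd branch = 0.0053·Pd^0.26·e^(0.059·RH+f) = 0.09706 μm/a
  Sd branch = 0.01025·Sd^0.27·e^(0.036·RH+0.049·T) = 0.4318 μm/a
  sum: 0.09706 + 0.4318 → r_corr = 0.5288 μm/a
  mass loss = 0.5288 μm/a × 8.96 g/cm³ = 4.738 g·m⁻²·a⁻¹
Ordering by g·m⁻²·a⁻¹: zinc (11.9) > copper (4.74)

zinc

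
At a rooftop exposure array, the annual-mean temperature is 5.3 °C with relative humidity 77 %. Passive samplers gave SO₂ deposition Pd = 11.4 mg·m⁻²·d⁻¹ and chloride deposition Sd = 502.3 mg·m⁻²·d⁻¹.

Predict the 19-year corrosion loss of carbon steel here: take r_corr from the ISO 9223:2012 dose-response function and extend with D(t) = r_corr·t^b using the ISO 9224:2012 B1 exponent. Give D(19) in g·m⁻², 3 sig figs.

carbon steel: T≤10 °C ⇒ hinge +0.150·(5.3−10) = -0.7050
  SO₂ term: 1.77·11.4^0.52·exp(0.02·77-0.7050) = 14.46
  Cl⁻ term: 0.102·502.3^0.62·exp(0.033·77+0.04·5.3) = 75.65
  r_corr = 14.46 + 75.65 = 90.11 μm/a
Long-term exponent b (ISO 9224 Table 2, B1) = 0.523
  D(19) = 90.11 × 19^0.523 = 90.11 × 4.664 = 420.3 μm
  Mass loss = 420.3 μm × 7.85 g/cm³ = 3299 g·m⁻²

D(19) = 3.30e+03 g·m⁻²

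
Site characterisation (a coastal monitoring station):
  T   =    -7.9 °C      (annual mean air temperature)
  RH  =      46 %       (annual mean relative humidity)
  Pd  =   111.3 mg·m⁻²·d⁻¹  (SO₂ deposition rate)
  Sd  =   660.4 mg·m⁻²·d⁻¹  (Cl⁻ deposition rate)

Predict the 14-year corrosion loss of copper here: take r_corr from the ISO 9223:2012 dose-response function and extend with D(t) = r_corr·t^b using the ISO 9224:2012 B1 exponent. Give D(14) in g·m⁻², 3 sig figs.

copper: T≤10 °C ⇒ hinge +0.126·(-7.9−10) = -2.2554
  Pd branch = 0.0053·Pd^0.26·e^(0.059·RH+f) = 0.02855 μm/a
  Sd branch = 0.01025·Sd^0.27·e^(0.036·RH+0.049·T) = 0.2104 μm/a
  sum: 0.02855 + 0.2104 → r_corr = 0.239 μm/a
Power-law: D(14) = r_corr · 14^0.667
  D(14) = 0.239 × 14^0.667 = 0.239 × 5.814 = 1.389 μm
  Mass loss = 1.389 μm × 8.96 g/cm³ = 12.45 g·m⁻²

D(14) = 12.4 g·m⁻²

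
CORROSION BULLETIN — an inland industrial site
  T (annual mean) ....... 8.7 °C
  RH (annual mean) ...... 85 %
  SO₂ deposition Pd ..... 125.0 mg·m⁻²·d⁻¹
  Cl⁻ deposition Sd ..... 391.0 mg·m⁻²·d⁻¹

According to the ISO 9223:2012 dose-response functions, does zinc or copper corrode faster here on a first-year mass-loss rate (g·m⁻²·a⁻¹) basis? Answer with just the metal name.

zinc: f(T) = +0.038·(T−10) [T≤10 °C] = -0.0494
  sulphur-dioxide contribution → 5.127 μm/a
  chloride contribution → 2.173 μm/a
  ⇒ r_corr(zinc) = 7.3 μm/a
  mass loss = 7.3 μm/a × 7.14 g/cm³ = 52.12 g·m⁻²·a⁻¹
copper: f(T) = +0.126·(T−10) [T≤10 °C] = -0.1638
  sulphur-dioxide contribution → 2.379 μm/a
  chloride contribution → 1.678 μm/a
  ⇒ r_corr(copper) = 4.056 μm/a
  mass loss = 4.056 μm/a × 8.96 g/cm³ = 36.34 g·m⁻²·a⁻¹
Ordering by g·m⁻²·a⁻¹: zinc (52.1) > copper (36.3)

zinc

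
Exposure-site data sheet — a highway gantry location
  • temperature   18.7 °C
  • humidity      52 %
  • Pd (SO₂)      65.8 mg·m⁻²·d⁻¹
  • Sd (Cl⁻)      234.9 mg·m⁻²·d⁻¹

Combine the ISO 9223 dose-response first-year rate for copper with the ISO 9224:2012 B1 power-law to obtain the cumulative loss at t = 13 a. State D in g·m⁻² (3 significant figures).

copper: f(T) = -0.080·(T−10) [T>10 °C] = -0.6960
  sulphur-dioxide contribution → 0.1687 μm/a
  chloride contribution → 0.7275 μm/a
  total first-year rate 0.8962 μm/a
Long-term exponent b (ISO 9224 Table 2, B1) = 0.667
  D(13) = 0.8962 × 13^0.667 = 0.8962 × 5.534 = 4.959 μm
  Mass loss = 4.959 μm × 8.96 g/cm³ = 44.43 g·m⁻²

D(13) = 44.4 g·m⁻²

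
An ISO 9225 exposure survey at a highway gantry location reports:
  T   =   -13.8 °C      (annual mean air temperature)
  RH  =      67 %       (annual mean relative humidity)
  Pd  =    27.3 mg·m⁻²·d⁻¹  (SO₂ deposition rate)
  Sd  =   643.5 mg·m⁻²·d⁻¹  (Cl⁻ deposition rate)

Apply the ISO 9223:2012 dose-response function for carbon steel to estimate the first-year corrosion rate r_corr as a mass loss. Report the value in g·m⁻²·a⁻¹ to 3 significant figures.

carbon steel: T≤10 °C ⇒ hinge +0.150·(-13.8−10) = -3.5700
  sulphur-dioxide contribution → 1.062 μm/a
  chloride contribution → 29.54 μm/a
  ⇒ r_corr(carbon steel) = 30.6 μm/a
Convert to mass loss: 30.6 μm/a × 7.85 g/cm³ = 240.2 g·m⁻²·a⁻¹

r_corr = 240 g·m⁻²·a⁻¹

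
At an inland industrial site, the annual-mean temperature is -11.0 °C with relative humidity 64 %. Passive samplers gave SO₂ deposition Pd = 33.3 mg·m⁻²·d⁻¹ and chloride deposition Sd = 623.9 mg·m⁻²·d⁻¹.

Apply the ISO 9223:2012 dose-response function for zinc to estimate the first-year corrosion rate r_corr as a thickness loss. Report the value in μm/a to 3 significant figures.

zinc: f(T) = +0.038·(T−10) [T≤10 °C] = -0.7980
  sulphur-dioxide contribution → 0.5158 μm/a
  chloride contribution → 0.4493 μm/a
  total first-year rate 0.9651 μm/a

r_corr = 0.965 μm/a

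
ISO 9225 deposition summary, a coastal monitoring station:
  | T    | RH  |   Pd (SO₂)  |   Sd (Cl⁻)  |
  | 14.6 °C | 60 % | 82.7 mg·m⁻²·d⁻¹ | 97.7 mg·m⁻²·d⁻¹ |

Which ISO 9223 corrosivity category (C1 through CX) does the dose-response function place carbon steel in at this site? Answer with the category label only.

carbon steel: T>10 °C ⇒ hinge -0.054·(14.6−10) = -0.2484
  sulphur-dioxide contribution → 45.54 μm/a
  chloride contribution → 22.69 μm/a
  ⇒ r_corr(carbon steel) = 68.23 μm/a
Category bounds: 50…80 μm/a bracket r_corr ⇒ C4

C4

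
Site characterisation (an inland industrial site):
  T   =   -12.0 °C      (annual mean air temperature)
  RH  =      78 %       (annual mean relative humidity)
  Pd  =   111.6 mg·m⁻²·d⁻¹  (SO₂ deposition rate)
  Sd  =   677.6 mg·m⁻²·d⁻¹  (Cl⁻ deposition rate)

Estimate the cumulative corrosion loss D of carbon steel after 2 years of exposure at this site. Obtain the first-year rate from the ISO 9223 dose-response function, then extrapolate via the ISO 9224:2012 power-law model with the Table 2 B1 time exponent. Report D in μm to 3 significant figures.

carbon steel: temperature factor f = +0.150·(-22.0) = -3.3000
  sulphur-dioxide contribution → 3.607 μm/a
  chloride contribution → 47.12 μm/a
  ⇒ r_corr(carbon steel) = 50.73 μm/a
ISO 9224: D(t) = r_corr · t^b with b = 0.523 (carbon steel, B1)
  D(2) = 50.73 × 2^0.523 = 50.73 × 1.437 = 72.89 μm

D(2) = 72.9 μm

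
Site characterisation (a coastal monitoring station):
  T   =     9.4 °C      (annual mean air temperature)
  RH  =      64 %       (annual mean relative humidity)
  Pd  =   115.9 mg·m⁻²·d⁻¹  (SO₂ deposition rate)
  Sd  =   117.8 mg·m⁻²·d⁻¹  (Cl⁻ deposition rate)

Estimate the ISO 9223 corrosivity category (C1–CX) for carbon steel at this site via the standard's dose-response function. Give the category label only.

carbon steel: f(T) = +0.150·(T−10) [T≤10 °C] = -0.0900
  sulphur-dioxide contribution → 68.88 μm/a
  chloride contribution → 23.62 μm/a
  ⇒ r_corr(carbon steel) = 92.5 μm/a
Category bounds: 80…200 μm/a bracket r_corr ⇒ C5

C5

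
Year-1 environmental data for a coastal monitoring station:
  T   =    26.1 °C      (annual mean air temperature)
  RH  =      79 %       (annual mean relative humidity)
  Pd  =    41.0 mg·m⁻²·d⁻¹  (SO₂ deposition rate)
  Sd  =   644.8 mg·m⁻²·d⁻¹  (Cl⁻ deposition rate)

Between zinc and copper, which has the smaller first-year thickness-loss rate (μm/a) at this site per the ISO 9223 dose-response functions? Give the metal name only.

zinc: f(T) = -0.071·(T−10) [T>10 °C] = -1.1431
  sulphur-dioxide contribution → 0.798 μm/a
  chloride contribution → 12.09 μm/a
  ⇒ r_corr(zinc) = 12.89 μm/a
copper: temperature factor f = -0.080·(16.1) = -1.2880
  sulphur-dioxide contribution → 0.406 μm/a
  chloride contribution → 3.629 μm/a
  total first-year rate 4.035 μm/a
Ordering by μm/a: zinc (12.9) > copper (4.04)

copper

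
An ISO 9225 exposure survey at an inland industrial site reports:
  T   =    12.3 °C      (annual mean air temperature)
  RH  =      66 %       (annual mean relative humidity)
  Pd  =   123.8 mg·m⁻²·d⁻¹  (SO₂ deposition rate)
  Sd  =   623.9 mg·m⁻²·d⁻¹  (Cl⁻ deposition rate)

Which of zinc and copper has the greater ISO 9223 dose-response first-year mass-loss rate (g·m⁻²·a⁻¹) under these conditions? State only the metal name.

zinc

zinc: T>10 °C ⇒ hinge -0.071·(12.3−10) = -0.1633
  SO₂ term: 0.0129·123.8^0.44·exp(0.046·66-0.1633) = 1.901
  Cl⁻ term: 0.0175·623.9^0.57·exp(0.008·66+0.085·12.3) = 3.308
  sum: 1.901 + 3.308 → r_corr = 5.209 μm/a
  mass loss = 5.209 μm/a × 7.14 g/cm³ = 37.2 g·m⁻²·a⁻¹
copper: f(T) = -0.080·(T−10) [T>10 °C] = -0.1840
  Pd branch = 0.0053·Pd^0.26·e^(0.059·RH+f) = 0.7579 μm/a
  Cl⁻ term: 0.01025·623.9^0.27·exp(0.036·66+0.049·12.3) = 1.146
  r_corr = 0.7579 + 1.146 = 1.904 μm/a
  mass loss = 1.904 μm/a × 8.96 g/cm³ = 17.06 g·m⁻²·a⁻¹
Ordering by g·m⁻²·a⁻¹: zinc (37.2) > copper (17.1)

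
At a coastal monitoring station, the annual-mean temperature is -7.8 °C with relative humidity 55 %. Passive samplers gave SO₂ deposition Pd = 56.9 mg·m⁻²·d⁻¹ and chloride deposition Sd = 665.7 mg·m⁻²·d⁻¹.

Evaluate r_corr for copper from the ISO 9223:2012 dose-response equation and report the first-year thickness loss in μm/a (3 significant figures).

r_corr = 0.334 μm/a

copper: temperature factor f = +0.126·(-17.8) = -2.2428
  SO₂ term: 0.0053·56.9^0.26·exp(0.059·55-2.2428) = 0.04129
  Cl⁻ term: 0.01025·665.7^0.27·exp(0.036·55+0.049·-7.8) = 0.293
  r_corr = 0.04129 + 0.293 = 0.3343 μm/a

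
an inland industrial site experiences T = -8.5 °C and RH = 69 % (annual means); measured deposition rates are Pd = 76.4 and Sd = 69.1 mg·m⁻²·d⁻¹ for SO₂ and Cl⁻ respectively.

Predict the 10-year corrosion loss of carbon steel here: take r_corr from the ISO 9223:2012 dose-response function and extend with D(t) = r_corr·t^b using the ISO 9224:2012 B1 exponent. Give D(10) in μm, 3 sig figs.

D(10) = 46.5 μm

carbon steel: f(T) = +0.150·(T−10) [T≤10 °C] = -2.7750
  sulphur-dioxide contribution → 4.182 μm/a
  chloride contribution → 9.779 μm/a
  ⇒ r_corr(carbon steel) = 13.96 μm/a
Long-term exponent b (ISO 9224 Table 2, B1) = 0.523
  D(10) = 13.96 × 10^0.523 = 13.96 × 3.334 = 46.55 μm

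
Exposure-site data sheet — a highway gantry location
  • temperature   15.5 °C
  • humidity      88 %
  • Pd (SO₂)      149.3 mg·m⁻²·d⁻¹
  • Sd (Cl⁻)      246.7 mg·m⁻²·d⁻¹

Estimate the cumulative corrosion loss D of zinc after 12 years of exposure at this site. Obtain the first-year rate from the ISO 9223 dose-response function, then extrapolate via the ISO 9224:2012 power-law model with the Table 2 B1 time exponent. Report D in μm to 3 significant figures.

D(12) = 57.1 μm

zinc: temperature factor f = -0.071·(5.5) = -0.3905
  Pd branch = 0.0129·Pd^0.44·e^(0.046·RH+f) = 4.525 μm/a
  Cl⁻ term: 0.0175·246.7^0.57·exp(0.008·88+0.085·15.5) = 3.051
  r_corr = 4.525 + 3.051 = 7.576 μm/a
ISO 9224: D(t) = r_corr · t^b with b = 0.813 (zinc, B1)
  D(12) = 7.576 × 12^0.813 = 7.576 × 7.54 = 57.13 μm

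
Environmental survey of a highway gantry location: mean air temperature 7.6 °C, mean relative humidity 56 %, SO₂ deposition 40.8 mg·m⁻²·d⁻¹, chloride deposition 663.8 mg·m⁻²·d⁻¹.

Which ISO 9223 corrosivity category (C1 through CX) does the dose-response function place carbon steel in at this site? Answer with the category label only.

carbon steel: T≤10 °C ⇒ hinge +0.150·(7.6−10) = -0.3600
  sulphur-dioxide contribution → 26.04 μm/a
  chloride contribution → 49.3 μm/a
  total first-year rate 75.34 μm/a
Category bounds: 50…80 μm/a bracket r_corr ⇒ C4

C4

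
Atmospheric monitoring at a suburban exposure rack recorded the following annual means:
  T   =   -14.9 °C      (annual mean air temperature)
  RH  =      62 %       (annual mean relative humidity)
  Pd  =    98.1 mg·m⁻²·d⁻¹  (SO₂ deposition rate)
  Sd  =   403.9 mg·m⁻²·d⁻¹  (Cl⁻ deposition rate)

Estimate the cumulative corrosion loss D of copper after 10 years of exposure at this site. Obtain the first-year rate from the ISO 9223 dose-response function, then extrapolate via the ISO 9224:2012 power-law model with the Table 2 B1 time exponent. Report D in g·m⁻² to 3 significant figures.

D(10) = 10.9 g·m⁻²

copper: T≤10 °C ⇒ hinge +0.126·(-14.9−10) = -3.1374
  sulphur-dioxide contribution → 0.02939 μm/a
  chloride contribution → 0.2326 μm/a
  total first-year rate 0.262 μm/a
Power-law: D(10) = r_corr · 10^0.667
  D(10) = 0.262 × 10^0.667 = 0.262 × 4.645 = 1.217 μm
  Mass loss = 1.217 μm × 8.96 g/cm³ = 10.91 g·m⁻²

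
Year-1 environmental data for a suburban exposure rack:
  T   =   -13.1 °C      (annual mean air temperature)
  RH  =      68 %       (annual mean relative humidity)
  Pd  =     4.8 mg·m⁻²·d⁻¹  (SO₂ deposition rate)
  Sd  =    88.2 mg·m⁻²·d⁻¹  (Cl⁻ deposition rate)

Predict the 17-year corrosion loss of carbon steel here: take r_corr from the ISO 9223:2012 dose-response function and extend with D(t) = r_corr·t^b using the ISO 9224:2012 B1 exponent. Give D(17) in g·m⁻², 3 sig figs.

D(17) = 333 g·m⁻²

carbon steel: temperature factor f = +0.150·(-23.1) = -3.4650
  SO₂ term: 1.77·4.8^0.52·exp(0.02·68-3.4650) = 0.4876
  Cl⁻ term: 0.102·88.2^0.62·exp(0.033·68+0.04·-13.1) = 9.158
  sum: 0.4876 + 9.158 → r_corr = 9.645 μm/a
Long-term exponent b (ISO 9224 Table 2, B1) = 0.523
  D(17) = 9.645 × 17^0.523 = 9.645 × 4.401 = 42.45 μm
  Mass loss = 42.45 μm × 7.85 g/cm³ = 333.2 g·m⁻²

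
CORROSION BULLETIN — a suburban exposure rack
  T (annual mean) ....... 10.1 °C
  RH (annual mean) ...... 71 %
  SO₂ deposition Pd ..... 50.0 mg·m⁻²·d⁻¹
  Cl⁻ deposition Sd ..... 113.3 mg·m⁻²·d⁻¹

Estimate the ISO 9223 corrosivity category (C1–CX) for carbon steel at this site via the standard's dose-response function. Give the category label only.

C5

carbon steel: f(T) = -0.054·(T−10) [T>10 °C] = -0.0054
  sulphur-dioxide contribution → 55.69 μm/a
  chloride contribution → 29.87 μm/a
  ⇒ r_corr(carbon steel) = 85.56 μm/a
Category bounds: 80…200 μm/a bracket r_corr ⇒ C5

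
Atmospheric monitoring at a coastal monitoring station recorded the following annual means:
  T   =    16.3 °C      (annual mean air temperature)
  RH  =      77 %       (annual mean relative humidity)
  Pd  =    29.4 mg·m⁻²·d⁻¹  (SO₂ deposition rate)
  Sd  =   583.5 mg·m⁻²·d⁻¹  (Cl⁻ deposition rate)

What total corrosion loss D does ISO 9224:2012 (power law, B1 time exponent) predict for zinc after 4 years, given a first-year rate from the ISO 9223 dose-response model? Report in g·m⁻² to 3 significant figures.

D(4) = 135 g·m⁻²

zinc: T>10 °C ⇒ hinge -0.071·(16.3−10) = -0.4473
  sulphur-dioxide contribution → 1.261 μm/a
  chloride contribution → 4.886 μm/a
  ⇒ r_corr(zinc) = 6.147 μm/a
Power-law: D(4) = r_corr · 4^0.813
  D(4) = 6.147 × 4^0.813 = 6.147 × 3.087 = 18.97 μm
  Mass loss = 18.97 μm × 7.14 g/cm³ = 135.5 g·m⁻²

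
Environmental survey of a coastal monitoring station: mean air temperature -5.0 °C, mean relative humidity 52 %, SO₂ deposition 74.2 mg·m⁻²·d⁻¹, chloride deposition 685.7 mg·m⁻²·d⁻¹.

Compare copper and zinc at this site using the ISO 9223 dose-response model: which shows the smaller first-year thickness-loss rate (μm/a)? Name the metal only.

copper: T≤10 °C ⇒ hinge +0.126·(-5.0−10) = -1.8900
  sulphur-dioxide contribution → 0.05274 μm/a
  chloride contribution → 0.3041 μm/a
  ⇒ r_corr(copper) = 0.3569 μm/a
zinc: f(T) = +0.038·(T−10) [T≤10 °C] = -0.5700
  sulphur-dioxide contribution → 0.5307 μm/a
  chloride contribution → 0.7173 μm/a
  ⇒ r_corr(zinc) = 1.248 μm/a
Ordering by μm/a: zinc (1.25) > copper (0.357)

copper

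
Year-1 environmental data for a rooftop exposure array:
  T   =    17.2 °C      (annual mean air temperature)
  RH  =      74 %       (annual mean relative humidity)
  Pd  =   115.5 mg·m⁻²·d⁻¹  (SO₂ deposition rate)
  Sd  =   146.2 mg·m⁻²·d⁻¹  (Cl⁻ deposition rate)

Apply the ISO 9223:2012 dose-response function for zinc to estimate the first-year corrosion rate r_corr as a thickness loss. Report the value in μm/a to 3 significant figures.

r_corr = 4.22 μm/a

zinc: temperature factor f = -0.071·(7.2) = -0.5112
  Pd branch = 0.0129·Pd^0.44·e^(0.046·RH+f) = 1.881 μm/a
  Cl⁻ term: 0.0175·146.2^0.57·exp(0.008·74+0.085·17.2) = 2.339
  r_corr = 1.881 + 2.339 = 4.221 μm/a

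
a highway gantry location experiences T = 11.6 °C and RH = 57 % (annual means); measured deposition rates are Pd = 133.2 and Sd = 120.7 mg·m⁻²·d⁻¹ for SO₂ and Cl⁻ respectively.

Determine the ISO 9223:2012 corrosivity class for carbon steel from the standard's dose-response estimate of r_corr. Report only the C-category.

C5

carbon steel: T>10 °C ⇒ hinge -0.054·(11.6−10) = -0.0864
  sulphur-dioxide contribution → 64.61 μm/a
  chloride contribution → 20.78 μm/a
  total first-year rate 85.39 μm/a
Category bounds: 80…200 μm/a bracket r_corr ⇒ C5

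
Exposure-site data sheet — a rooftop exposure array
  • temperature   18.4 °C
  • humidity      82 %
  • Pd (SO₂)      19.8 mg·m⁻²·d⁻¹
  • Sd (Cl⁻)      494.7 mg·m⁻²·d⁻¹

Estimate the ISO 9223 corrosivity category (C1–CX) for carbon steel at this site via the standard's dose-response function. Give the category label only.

C5

carbon steel: temperature factor f = -0.054·(8.4) = -0.4536
  SO₂ term: 1.77·19.8^0.52·exp(0.02·82-0.4536) = 27.38
  Sd branch = 0.102·Sd^0.62·e^(0.033·RH+0.04·T) = 149.3 μm/a
  r_corr = 27.38 + 149.3 = 176.6 μm/a
177 μm/a falls in (80, 200] for carbon steel → category C5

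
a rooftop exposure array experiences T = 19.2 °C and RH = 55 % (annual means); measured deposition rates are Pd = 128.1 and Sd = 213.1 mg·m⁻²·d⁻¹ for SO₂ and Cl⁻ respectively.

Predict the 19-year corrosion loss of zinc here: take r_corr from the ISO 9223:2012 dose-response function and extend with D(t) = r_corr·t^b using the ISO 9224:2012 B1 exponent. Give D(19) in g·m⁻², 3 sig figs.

zinc: T>10 °C ⇒ hinge -0.071·(19.2−10) = -0.6532
  SO₂ term: 0.0129·128.1^0.44·exp(0.046·55-0.6532) = 0.7128
  Cl⁻ term: 0.0175·213.1^0.57·exp(0.008·55+0.085·19.2) = 2.952
  sum: 0.7128 + 2.952 → r_corr = 3.665 μm/a
Power-law: D(19) = r_corr · 19^0.813
  D(19) = 3.665 × 19^0.813 = 3.665 × 10.96 = 40.16 μm
  Mass loss = 40.16 μm × 7.14 g/cm³ = 286.7 g·m⁻²

D(19) = 287 g·m⁻²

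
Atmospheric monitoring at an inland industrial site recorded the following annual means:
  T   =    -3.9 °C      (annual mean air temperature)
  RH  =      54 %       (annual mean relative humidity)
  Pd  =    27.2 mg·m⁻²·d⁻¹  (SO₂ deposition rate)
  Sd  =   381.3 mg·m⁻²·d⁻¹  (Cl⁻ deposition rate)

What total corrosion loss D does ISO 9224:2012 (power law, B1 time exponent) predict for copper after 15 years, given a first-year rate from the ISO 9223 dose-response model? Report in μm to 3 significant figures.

copper: T≤10 °C ⇒ hinge +0.126·(-3.9−10) = -1.7514
  sulphur-dioxide contribution → 0.05252 μm/a
  chloride contribution → 0.2944 μm/a
  ⇒ r_corr(copper) = 0.3469 μm/a
ISO 9224: D(t) = r_corr · t^b with b = 0.667 (copper, B1)
  D(15) = 0.3469 × 15^0.667 = 0.3469 × 6.088 = 2.112 μm

D(15) = 2.11 μm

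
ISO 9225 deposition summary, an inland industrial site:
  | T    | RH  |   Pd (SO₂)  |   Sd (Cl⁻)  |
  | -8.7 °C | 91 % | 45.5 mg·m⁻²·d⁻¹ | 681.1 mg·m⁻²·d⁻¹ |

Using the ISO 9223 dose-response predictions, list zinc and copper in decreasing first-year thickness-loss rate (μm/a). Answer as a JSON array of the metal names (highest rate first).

zinc: f(T) = +0.038·(T−10) [T≤10 °C] = -0.7106
  SO₂ term: 0.0129·45.5^0.44·exp(0.046·91-0.7106) = 2.236
  Sd branch = 0.0175·Sd^0.57·e^(0.008·RH+0.085·T) = 0.7128 μm/a
  r_corr = 2.236 + 0.7128 = 2.949 μm/a
copper: temperature factor f = +0.126·(-18.7) = -2.3562
  Pd branch = 0.0053·Pd^0.26·e^(0.059·RH+f) = 0.2909 μm/a
  Cl⁻ term: 0.01025·681.1^0.27·exp(0.036·91+0.049·-8.7) = 1.031
  sum: 0.2909 + 1.031 → r_corr = 1.322 μm/a
Ordering by μm/a: zinc (2.95) > copper (1.32)

["zinc", "copper"]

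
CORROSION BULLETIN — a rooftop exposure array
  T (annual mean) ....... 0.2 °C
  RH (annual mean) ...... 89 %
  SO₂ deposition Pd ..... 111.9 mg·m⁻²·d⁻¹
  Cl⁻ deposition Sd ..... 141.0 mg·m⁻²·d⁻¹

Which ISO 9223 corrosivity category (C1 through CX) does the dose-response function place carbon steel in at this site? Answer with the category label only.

carbon steel: temperature factor f = +0.150·(-9.8) = -1.4700
  Pd branch = 1.77·Pd^0.52·e^(0.02·RH+f) = 28.05 μm/a
  Cl⁻ term: 0.102·141.0^0.62·exp(0.033·89+0.04·0.2) = 41.7
  sum: 28.05 + 41.7 → r_corr = 69.75 μm/a
69.8 μm/a falls in (50, 80] for carbon steel → category C4

C4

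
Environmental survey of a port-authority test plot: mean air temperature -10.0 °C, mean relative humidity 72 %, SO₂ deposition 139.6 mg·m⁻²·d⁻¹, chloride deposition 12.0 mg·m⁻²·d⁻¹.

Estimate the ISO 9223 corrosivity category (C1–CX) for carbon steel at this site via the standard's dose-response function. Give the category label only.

carbon steel: temperature factor f = +0.150·(-20.0) = -3.0000
  SO₂ term: 1.77·139.6^0.52·exp(0.02·72-3.0000) = 4.851
  Sd branch = 0.102·Sd^0.62·e^(0.033·RH+0.04·T) = 3.434 μm/a
  r_corr = 4.851 + 3.434 = 8.285 μm/a
Category bounds: 1.3…25 μm/a bracket r_corr ⇒ C2

C2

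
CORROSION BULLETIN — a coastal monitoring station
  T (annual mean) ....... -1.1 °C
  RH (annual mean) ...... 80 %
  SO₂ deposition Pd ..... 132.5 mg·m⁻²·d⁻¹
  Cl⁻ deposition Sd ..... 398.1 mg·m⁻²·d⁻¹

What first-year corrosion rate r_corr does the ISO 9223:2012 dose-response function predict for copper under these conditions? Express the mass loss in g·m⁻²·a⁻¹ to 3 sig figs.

r_corr = 12.5 g·m⁻²·a⁻¹

copper: temperature factor f = +0.126·(-11.1) = -1.3986
  Pd branch = 0.0053·Pd^0.26·e^(0.059·RH+f) = 0.523 μm/a
  Cl⁻ term: 0.01025·398.1^0.27·exp(0.036·80+0.049·-1.1) = 0.8711
  sum: 0.523 + 0.8711 → r_corr = 1.394 μm/a
Convert to mass loss: 1.394 μm/a × 8.96 g/cm³ = 12.49 g·m⁻²·a⁻¹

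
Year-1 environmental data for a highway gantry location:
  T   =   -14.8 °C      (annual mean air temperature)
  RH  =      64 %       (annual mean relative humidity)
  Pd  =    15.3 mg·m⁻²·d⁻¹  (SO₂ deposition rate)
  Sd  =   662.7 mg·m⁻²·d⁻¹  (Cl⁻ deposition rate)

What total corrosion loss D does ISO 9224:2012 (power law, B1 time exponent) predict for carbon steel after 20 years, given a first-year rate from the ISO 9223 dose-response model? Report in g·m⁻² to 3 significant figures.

D(20) = 1.01e+03 g·m⁻²

carbon steel: T≤10 °C ⇒ hinge +0.150·(-14.8−10) = -3.7200
  Pd branch = 1.77·Pd^0.52·e^(0.02·RH+f) = 0.6373 μm/a
  Cl⁻ term: 0.102·662.7^0.62·exp(0.033·64+0.04·-14.8) = 26.18
  sum: 0.6373 + 26.18 → r_corr = 26.82 μm/a
Power-law: D(20) = r_corr · 20^0.523
  D(20) = 26.82 × 20^0.523 = 26.82 × 4.791 = 128.5 μm
  Mass loss = 128.5 μm × 7.85 g/cm³ = 1009 g·m⁻²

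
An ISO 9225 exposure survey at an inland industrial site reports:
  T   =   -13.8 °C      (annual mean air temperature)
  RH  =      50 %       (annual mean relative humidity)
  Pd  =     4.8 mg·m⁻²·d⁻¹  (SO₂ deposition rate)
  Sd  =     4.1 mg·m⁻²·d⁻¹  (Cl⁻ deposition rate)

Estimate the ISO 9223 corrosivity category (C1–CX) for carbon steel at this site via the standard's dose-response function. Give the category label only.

carbon steel: f(T) = +0.150·(T−10) [T≤10 °C] = -3.5700
  SO₂ term: 1.77·4.8^0.52·exp(0.02·50-3.5700) = 0.3063
  Cl⁻ term: 0.102·4.1^0.62·exp(0.033·50+0.04·-13.8) = 0.7335
  r_corr = 0.3063 + 0.7335 = 1.04 μm/a
1.04 μm/a falls in (0, 1.3] for carbon steel → category C1

C1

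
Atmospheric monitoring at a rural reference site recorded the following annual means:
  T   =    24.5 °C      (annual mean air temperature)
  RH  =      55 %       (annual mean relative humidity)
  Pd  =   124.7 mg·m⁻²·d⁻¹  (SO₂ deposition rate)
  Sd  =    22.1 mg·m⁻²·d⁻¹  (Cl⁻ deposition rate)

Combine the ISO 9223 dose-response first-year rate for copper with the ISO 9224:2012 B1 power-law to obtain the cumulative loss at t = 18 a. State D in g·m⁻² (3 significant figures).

copper: f(T) = -0.080·(T−10) [T>10 °C] = -1.1600
  Pd branch = 0.0053·Pd^0.26·e^(0.059·RH+f) = 0.1495 μm/a
  Sd branch = 0.01025·Sd^0.27·e^(0.036·RH+0.049·T) = 0.5688 μm/a
  r_corr = 0.1495 + 0.5688 = 0.7184 μm/a
ISO 9224: D(t) = r_corr · t^b with b = 0.667 (copper, B1)
  D(18) = 0.7184 × 18^0.667 = 0.7184 × 6.875 = 4.939 μm
  Mass loss = 4.939 μm × 8.96 g/cm³ = 44.25 g·m⁻²

D(18) = 44.2 g·m⁻²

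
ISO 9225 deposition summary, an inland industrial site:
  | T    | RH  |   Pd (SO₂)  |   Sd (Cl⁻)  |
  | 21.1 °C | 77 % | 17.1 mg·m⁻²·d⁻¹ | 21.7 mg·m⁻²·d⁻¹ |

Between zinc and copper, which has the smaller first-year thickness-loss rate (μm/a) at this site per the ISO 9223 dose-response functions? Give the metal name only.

zinc: temperature factor f = -0.071·(11.1) = -0.7881
  SO₂ term: 0.0129·17.1^0.44·exp(0.046·77-0.7881) = 0.7065
  Sd branch = 0.0175·Sd^0.57·e^(0.008·RH+0.085·T) = 1.125 μm/a
  sum: 0.7065 + 1.125 → r_corr = 1.832 μm/a
copper: temperature factor f = -0.080·(11.1) = -0.8880
  SO₂ term: 0.0053·17.1^0.26·exp(0.059·77-0.8880) = 0.4287
  Cl⁻ term: 0.01025·21.7^0.27·exp(0.036·77+0.049·21.1) = 1.058
  sum: 0.4287 + 1.058 → r_corr = 1.487 μm/a
Ordering by μm/a: zinc (1.83) > copper (1.49)

copper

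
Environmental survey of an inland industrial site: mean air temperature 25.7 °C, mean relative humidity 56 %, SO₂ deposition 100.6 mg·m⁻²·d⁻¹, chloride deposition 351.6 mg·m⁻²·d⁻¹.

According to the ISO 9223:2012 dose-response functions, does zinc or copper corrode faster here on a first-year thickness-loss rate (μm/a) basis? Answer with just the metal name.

zinc: T>10 °C ⇒ hinge -0.071·(25.7−10) = -1.1147
  SO₂ term: 0.0129·100.6^0.44·exp(0.046·56-1.1147) = 0.423
  Cl⁻ term: 0.0175·351.6^0.57·exp(0.008·56+0.085·25.7) = 6.88
  sum: 0.423 + 6.88 → r_corr = 7.303 μm/a
copper: T>10 °C ⇒ hinge -0.080·(25.7−10) = -1.2560
  Pd branch = 0.0053·Pd^0.26·e^(0.059·RH+f) = 0.1363 μm/a
  Cl⁻ term: 0.01025·351.6^0.27·exp(0.036·56+0.049·25.7) = 1.32
  sum: 0.1363 + 1.32 → r_corr = 1.456 μm/a
Ordering by μm/a: zinc (7.3) > copper (1.46)

zinc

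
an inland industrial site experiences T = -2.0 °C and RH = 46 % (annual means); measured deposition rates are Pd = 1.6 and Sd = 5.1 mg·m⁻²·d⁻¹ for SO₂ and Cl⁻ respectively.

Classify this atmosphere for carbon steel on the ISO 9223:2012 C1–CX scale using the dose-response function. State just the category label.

C2

carbon steel: T≤10 °C ⇒ hinge +0.150·(-2.0−10) = -1.8000
  sulphur-dioxide contribution → 0.9374 μm/a
  chloride contribution → 1.18 μm/a
  ⇒ r_corr(carbon steel) = 2.117 μm/a
Category bounds: 1.3…25 μm/a bracket r_corr ⇒ C2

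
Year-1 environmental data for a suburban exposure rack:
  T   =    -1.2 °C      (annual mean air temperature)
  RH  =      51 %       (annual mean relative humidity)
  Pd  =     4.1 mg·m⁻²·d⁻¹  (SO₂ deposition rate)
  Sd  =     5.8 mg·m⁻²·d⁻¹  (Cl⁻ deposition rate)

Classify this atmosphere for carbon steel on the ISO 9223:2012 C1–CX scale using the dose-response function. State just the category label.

carbon steel: T≤10 °C ⇒ hinge +0.150·(-1.2−10) = -1.6800
  Pd branch = 1.77·Pd^0.52·e^(0.02·RH+f) = 1.905 μm/a
  Cl⁻ term: 0.102·5.8^0.62·exp(0.033·51+0.04·-1.2) = 1.556
  r_corr = 1.905 + 1.556 = 3.461 μm/a
3.46 μm/a falls in (1.3, 25] for carbon steel → category C2

C2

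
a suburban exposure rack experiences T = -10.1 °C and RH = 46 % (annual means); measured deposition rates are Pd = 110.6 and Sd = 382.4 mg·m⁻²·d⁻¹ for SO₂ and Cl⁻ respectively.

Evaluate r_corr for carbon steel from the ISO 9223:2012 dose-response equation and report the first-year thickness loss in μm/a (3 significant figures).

carbon steel: f(T) = +0.150·(T−10) [T≤10 °C] = -3.0150
  sulphur-dioxide contribution → 2.517 μm/a
  chloride contribution → 12.4 μm/a
  total first-year rate 14.92 μm/a

r_corr = 14.9 μm/a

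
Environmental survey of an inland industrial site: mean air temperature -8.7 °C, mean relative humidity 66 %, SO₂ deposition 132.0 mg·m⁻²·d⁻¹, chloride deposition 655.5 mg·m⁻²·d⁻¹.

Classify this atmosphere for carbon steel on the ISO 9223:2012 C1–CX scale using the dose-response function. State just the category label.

C3

carbon steel: f(T) = +0.150·(T−10) [T≤10 °C] = -2.8050
  SO₂ term: 1.77·132.0^0.52·exp(0.02·66-2.8050) = 5.079
  Sd branch = 0.102·Sd^0.62·e^(0.033·RH+0.04·T) = 35.45 μm/a
  sum: 5.079 + 35.45 → r_corr = 40.53 μm/a
Category bounds: 25…50 μm/a bracket r_corr ⇒ C3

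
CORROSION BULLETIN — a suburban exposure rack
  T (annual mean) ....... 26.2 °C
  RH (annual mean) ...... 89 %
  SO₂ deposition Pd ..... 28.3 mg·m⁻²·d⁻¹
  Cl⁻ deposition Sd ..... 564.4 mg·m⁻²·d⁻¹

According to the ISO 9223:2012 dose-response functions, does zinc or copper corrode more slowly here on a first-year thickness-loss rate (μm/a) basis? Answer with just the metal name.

copper

zinc: f(T) = -0.071·(T−10) [T>10 °C] = -1.1502
  SO₂ term: 0.0129·28.3^0.44·exp(0.046·89-1.1502) = 1.066
  Cl⁻ term: 0.0175·564.4^0.57·exp(0.008·89+0.085·26.2) = 12.24
  r_corr = 1.066 + 12.24 = 13.31 μm/a
copper: temperature factor f = -0.080·(16.2) = -1.2960
  SO₂ term: 0.0053·28.3^0.26·exp(0.059·89-1.2960) = 0.6597
  Sd branch = 0.01025·Sd^0.27·e^(0.036·RH+0.049·T) = 5.043 μm/a
  r_corr = 0.6597 + 5.043 = 5.703 μm/a
Ordering by μm/a: zinc (13.3) > copper (5.7)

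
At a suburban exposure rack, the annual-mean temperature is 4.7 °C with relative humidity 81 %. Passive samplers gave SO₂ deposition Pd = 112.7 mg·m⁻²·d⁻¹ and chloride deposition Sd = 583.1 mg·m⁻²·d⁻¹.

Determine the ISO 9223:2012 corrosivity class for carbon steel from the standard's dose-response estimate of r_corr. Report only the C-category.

C5

carbon steel: temperature factor f = +0.150·(-5.3) = -0.7950
  SO₂ term: 1.77·112.7^0.52·exp(0.02·81-0.7950) = 47.13
  Cl⁻ term: 0.102·583.1^0.62·exp(0.033·81+0.04·4.7) = 92.44
  sum: 47.13 + 92.44 → r_corr = 139.6 μm/a
Category bounds: 80…200 μm/a bracket r_corr ⇒ C5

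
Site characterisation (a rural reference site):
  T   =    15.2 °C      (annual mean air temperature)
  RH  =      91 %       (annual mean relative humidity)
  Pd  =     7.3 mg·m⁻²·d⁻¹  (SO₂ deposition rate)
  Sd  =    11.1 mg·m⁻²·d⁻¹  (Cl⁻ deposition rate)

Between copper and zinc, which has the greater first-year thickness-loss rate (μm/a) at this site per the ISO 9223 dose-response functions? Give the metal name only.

copper

copper: T>10 °C ⇒ hinge -0.080·(15.2−10) = -0.4160
  SO₂ term: 0.0053·7.3^0.26·exp(0.059·91-0.4160) = 1.258
  Cl⁻ term: 0.01025·11.1^0.27·exp(0.036·91+0.049·15.2) = 1.094
  sum: 1.258 + 1.094 → r_corr = 2.353 μm/a
zinc: temperature factor f = -0.071·(5.2) = -0.3692
  SO₂ term: 0.0129·7.3^0.44·exp(0.046·91-0.3692) = 1.406
  Sd branch = 0.0175·Sd^0.57·e^(0.008·RH+0.085·T) = 0.5202 μm/a
  sum: 1.406 + 0.5202 → r_corr = 1.926 μm/a
Ordering by μm/a: copper (2.35) > zinc (1.93)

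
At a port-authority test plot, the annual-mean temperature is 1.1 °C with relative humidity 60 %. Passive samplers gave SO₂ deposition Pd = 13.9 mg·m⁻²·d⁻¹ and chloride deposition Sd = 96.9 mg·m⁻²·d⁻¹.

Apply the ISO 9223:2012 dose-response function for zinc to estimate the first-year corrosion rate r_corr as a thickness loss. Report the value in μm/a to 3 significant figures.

zinc: T≤10 °C ⇒ hinge +0.038·(1.1−10) = -0.3382
  SO₂ term: 0.0129·13.9^0.44·exp(0.046·60-0.3382) = 0.4627
  Sd branch = 0.0175·Sd^0.57·e^(0.008·RH+0.085·T) = 0.421 μm/a
  sum: 0.4627 + 0.421 → r_corr = 0.8837 μm/a

r_corr = 0.884 μm/a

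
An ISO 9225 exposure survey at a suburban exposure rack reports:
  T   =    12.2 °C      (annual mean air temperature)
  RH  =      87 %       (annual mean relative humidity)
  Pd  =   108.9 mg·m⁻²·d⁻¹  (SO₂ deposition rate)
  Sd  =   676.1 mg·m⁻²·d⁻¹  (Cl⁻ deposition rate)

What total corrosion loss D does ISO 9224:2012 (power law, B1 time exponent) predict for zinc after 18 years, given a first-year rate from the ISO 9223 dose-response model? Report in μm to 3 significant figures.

D(18) = 92.4 μm

zinc: temperature factor f = -0.071·(2.2) = -0.1562
  Pd branch = 0.0129·Pd^0.44·e^(0.046·RH+f) = 4.754 μm/a
  Sd branch = 0.0175·Sd^0.57·e^(0.008·RH+0.085·T) = 4.062 μm/a
  r_corr = 4.754 + 4.062 = 8.817 μm/a
Long-term exponent b (ISO 9224 Table 2, B1) = 0.813
  D(18) = 8.817 × 18^0.813 = 8.817 × 10.48 = 92.44 μm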